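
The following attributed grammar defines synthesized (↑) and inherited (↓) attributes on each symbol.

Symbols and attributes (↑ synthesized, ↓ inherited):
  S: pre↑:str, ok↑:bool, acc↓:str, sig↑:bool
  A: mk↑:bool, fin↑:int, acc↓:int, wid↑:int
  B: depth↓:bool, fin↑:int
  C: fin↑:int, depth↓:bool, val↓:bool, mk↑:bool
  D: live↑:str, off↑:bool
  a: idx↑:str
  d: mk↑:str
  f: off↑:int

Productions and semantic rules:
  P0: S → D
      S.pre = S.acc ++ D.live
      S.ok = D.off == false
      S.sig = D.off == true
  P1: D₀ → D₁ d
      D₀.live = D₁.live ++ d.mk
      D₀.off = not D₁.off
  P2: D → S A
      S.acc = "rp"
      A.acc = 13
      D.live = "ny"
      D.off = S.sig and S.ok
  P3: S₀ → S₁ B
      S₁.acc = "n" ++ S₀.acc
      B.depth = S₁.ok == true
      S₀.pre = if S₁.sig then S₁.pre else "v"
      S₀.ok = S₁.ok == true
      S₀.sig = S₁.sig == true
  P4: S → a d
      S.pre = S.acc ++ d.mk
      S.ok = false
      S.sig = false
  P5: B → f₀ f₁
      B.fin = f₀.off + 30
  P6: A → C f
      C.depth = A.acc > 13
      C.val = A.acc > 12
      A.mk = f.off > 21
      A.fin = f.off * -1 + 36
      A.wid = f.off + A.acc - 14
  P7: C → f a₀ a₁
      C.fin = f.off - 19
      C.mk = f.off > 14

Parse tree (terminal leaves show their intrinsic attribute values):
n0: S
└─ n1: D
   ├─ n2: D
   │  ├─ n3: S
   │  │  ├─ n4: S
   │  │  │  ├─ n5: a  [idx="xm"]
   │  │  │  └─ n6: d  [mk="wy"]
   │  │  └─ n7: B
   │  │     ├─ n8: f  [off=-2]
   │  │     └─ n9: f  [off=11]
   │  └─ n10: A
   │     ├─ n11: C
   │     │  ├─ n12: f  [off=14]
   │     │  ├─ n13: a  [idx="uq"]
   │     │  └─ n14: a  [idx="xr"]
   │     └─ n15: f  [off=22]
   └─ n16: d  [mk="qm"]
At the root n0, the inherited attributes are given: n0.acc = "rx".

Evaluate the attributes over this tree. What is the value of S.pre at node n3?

1. n0.acc = "rx"  [given at root]
2. n3.acc = "rp"  ["rp"]
3. n4.acc = "nrp"  ["n" ++ S₀.acc]
4. n5.idx = "xm"  [terminal]
5. n6.mk = "wy"  [terminal]
6. n4.pre = "nrpwy"  [S.acc ++ d.mk]
7. n4.ok = false  [false]
8. n4.sig = false  [false]
9. n7.depth = false  [S₁.ok == true]
10. n8.off = -2  [terminal]
11. n9.off = 11  [terminal]
12. n7.fin = 28  [f₀.off + 30]
13. n3.pre = "v"  [if S₁.sig then S₁.pre else "v"]
14. n3.ok = false  [S₁.ok == true]
15. n3.sig = false  [S₁.sig == true]
16. n10.acc = 13  [13]
17. n11.depth = false  [A.acc > 13]
18. n11.val = true  [A.acc > 12]
19. n12.off = 14  [terminal]
20. n13.idx = "uq"  [terminal]
21. n14.idx = "xr"  [terminal]
22. n11.fin = -5  [f.off - 19]
23. n11.mk = false  [f.off > 14]
24. n15.off = 22  [terminal]
25. n10.mk = true  [f.off > 21]
26. n10.fin = 14  [f.off * -1 + 36]
27. n10.wid = 21  [f.off + A.acc - 14]
28. n2.live = "ny"  ["ny"]
29. n2.off = false  [S.sig and S.ok]
30. n16.mk = "qm"  [terminal]
31. n1.live = "nyqm"  [D₁.live ++ d.mk]
32. n1.off = true  [not D₁.off]
33. n0.pre = "rxnyqm"  [S.acc ++ D.live]
34. n0.ok = false  [D.off == false]
35. n0.sig = true  [D.off == true]

"v"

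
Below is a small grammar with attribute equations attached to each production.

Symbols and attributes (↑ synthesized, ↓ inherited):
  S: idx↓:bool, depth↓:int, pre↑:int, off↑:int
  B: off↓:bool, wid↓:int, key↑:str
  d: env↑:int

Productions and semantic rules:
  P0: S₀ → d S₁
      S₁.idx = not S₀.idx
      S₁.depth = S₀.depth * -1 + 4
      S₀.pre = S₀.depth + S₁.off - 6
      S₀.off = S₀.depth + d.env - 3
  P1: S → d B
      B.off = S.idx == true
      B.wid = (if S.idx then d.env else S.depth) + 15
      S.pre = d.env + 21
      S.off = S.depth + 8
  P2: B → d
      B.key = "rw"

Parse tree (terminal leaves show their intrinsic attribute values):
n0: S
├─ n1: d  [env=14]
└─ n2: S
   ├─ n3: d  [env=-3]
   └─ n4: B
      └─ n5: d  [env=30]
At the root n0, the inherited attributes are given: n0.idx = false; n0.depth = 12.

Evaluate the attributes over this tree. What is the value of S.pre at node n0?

1. n0.idx = false  [given at root]
2. n0.depth = 12  [given at root]
3. n1.env = 14  [terminal]
4. n2.idx = true  [not S₀.idx]
5. n2.depth = -8  [S₀.depth * -1 + 4]
6. n3.env = -3  [terminal]
7. n4.off = true  [S.idx == true]
8. n4.wid = 12  [(if S.idx then d.env else S.depth) + 15]
9. n5.env = 30  [terminal]
10. n4.key = "rw"  ["rw"]
11. n2.pre = 18  [d.env + 21]
12. n2.off = 0  [S.depth + 8]
13. n0.pre = 6  [S₀.depth + S₁.off - 6]
14. n0.off = 23  [S₀.depth + d.env - 3]

6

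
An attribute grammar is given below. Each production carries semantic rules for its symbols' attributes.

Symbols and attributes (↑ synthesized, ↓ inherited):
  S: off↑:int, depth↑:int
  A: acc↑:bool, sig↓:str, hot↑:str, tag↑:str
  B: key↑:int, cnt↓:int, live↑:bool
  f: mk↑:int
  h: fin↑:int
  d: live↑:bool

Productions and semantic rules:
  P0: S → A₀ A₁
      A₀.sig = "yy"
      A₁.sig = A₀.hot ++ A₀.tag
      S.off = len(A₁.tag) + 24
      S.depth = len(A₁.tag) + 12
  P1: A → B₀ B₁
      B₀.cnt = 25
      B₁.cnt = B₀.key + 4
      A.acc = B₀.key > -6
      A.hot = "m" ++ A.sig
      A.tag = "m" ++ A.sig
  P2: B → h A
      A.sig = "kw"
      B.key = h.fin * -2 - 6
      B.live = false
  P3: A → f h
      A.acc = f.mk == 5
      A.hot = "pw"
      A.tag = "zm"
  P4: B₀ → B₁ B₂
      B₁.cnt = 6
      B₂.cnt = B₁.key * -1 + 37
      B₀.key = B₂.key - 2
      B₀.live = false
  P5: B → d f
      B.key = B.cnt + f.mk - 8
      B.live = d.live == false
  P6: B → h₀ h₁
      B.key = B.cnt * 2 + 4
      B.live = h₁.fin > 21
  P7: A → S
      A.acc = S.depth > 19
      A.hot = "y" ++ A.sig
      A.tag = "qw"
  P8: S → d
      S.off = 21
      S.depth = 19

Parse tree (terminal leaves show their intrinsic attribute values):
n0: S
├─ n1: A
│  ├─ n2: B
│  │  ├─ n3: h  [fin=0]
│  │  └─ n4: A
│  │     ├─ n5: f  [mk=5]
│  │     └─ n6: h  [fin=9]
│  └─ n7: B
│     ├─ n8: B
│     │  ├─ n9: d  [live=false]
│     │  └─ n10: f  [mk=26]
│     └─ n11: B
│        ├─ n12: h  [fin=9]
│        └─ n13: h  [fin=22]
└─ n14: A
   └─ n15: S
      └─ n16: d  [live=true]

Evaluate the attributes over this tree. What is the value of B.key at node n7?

28

1. n1.sig = "yy"  ["yy"]
2. n2.cnt = 25  [25]
3. n3.fin = 0  [terminal]
4. n4.sig = "kw"  ["kw"]
5. n5.mk = 5  [terminal]
6. n6.fin = 9  [terminal]
7. n4.acc = true  [f.mk == 5]
8. n4.hot = "pw"  ["pw"]
9. n4.tag = "zm"  ["zm"]
10. n2.key = -6  [h.fin * -2 - 6]
11. n2.live = false  [false]
12. n7.cnt = -2  [B₀.key + 4]
13. n8.cnt = 6  [6]
14. n9.live = false  [terminal]
15. n10.mk = 26  [terminal]
16. n8.key = 24  [B.cnt + f.mk - 8]
17. n8.live = true  [d.live == false]
18. n11.cnt = 13  [B₁.key * -1 + 37]
19. n12.fin = 9  [terminal]
20. n13.fin = 22  [terminal]
21. n11.key = 30  [B.cnt * 2 + 4]
22. n11.live = true  [h₁.fin > 21]
23. n7.key = 28  [B₂.key - 2]
24. n7.live = false  [false]
25. n1.acc = false  [B₀.key > -6]
26. n1.hot = "myy"  ["m" ++ A.sig]
27. n1.tag = "myy"  ["m" ++ A.sig]
28. n14.sig = "myymyy"  [A₀.hot ++ A₀.tag]
29. n16.live = true  [terminal]
30. n15.off = 21  [21]
31. n15.depth = 19  [19]
32. n14.acc = false  [S.depth > 19]
33. n14.hot = "ymyymyy"  ["y" ++ A.sig]
34. n14.tag = "qw"  ["qw"]
35. n0.off = 26  [len(A₁.tag) + 24]
36. n0.depth = 14  [len(A₁.tag) + 12]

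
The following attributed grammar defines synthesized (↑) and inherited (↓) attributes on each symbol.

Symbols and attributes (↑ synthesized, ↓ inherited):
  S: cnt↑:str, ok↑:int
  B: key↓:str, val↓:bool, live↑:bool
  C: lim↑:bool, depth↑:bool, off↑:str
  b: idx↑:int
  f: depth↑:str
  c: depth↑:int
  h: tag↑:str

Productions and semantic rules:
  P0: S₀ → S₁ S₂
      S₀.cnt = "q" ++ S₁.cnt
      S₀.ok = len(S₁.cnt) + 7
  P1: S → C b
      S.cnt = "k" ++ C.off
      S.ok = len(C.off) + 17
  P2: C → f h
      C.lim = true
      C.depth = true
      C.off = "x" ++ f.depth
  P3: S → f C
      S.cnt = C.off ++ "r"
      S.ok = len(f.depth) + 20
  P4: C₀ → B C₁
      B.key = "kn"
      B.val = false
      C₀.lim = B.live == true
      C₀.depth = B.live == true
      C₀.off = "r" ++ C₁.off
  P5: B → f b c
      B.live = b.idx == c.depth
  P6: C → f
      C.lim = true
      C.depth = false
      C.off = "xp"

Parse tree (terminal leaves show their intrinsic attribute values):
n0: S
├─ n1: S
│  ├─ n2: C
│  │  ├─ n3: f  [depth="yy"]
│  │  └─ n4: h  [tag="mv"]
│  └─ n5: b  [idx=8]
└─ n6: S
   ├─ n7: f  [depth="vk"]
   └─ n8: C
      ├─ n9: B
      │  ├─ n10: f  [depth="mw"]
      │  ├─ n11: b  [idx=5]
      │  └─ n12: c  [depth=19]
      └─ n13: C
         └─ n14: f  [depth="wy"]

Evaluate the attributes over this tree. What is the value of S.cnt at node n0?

"qkxyy"

1. n3.depth = "yy"  [terminal]
2. n4.tag = "mv"  [terminal]
3. n2.lim = true  [true]
4. n2.depth = true  [true]
5. n2.off = "xyy"  ["x" ++ f.depth]
6. n5.idx = 8  [terminal]
7. n1.cnt = "kxyy"  ["k" ++ C.off]
8. n1.ok = 20  [len(C.off) + 17]
9. n7.depth = "vk"  [terminal]
10. n9.key = "kn"  ["kn"]
11. n9.val = false  [false]
12. n10.depth = "mw"  [terminal]
13. n11.idx = 5  [terminal]
14. n12.depth = 19  [terminal]
15. n9.live = false  [b.idx == c.depth]
16. n14.depth = "wy"  [terminal]
17. n13.lim = true  [true]
18. n13.depth = false  [false]
19. n13.off = "xp"  ["xp"]
20. n8.lim = false  [B.live == true]
21. n8.depth = false  [B.live == true]
22. n8.off = "rxp"  ["r" ++ C₁.off]
23. n6.cnt = "rxpr"  [C.off ++ "r"]
24. n6.ok = 22  [len(f.depth) + 20]
25. n0.cnt = "qkxyy"  ["q" ++ S₁.cnt]
26. n0.ok = 11  [len(S₁.cnt) + 7]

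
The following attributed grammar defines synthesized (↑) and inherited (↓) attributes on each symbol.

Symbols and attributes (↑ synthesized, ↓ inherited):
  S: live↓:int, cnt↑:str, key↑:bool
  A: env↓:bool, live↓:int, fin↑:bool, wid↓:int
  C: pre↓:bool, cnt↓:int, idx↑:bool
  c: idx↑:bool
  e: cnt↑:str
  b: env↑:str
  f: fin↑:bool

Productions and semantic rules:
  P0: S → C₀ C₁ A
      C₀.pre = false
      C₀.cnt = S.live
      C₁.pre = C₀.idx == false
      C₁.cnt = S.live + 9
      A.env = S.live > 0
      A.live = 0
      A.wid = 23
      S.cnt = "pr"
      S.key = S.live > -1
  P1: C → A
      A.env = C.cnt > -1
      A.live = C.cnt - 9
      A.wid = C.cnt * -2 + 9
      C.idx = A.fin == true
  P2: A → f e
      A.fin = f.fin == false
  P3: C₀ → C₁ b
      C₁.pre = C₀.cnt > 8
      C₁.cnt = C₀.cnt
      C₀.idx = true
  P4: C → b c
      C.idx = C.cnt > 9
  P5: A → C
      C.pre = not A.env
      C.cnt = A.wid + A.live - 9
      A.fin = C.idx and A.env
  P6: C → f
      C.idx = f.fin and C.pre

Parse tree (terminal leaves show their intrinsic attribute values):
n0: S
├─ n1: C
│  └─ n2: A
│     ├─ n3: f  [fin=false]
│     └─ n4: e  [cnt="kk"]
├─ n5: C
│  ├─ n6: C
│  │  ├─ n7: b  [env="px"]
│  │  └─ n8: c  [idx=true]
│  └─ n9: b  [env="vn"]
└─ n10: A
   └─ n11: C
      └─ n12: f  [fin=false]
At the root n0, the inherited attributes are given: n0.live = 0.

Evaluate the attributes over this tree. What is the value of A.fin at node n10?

false

1. n0.live = 0  [given at root]
2. n1.pre = false  [false]
3. n1.cnt = 0  [S.live]
4. n2.env = true  [C.cnt > -1]
5. n2.live = -9  [C.cnt - 9]
6. n2.wid = 9  [C.cnt * -2 + 9]
7. n3.fin = false  [terminal]
8. n4.cnt = "kk"  [terminal]
9. n2.fin = true  [f.fin == false]
10. n1.idx = true  [A.fin == true]
11. n5.pre = false  [C₀.idx == false]
12. n5.cnt = 9  [S.live + 9]
13. n6.pre = true  [C₀.cnt > 8]
14. n6.cnt = 9  [C₀.cnt]
15. n7.env = "px"  [terminal]
16. n8.idx = true  [terminal]
17. n6.idx = false  [C.cnt > 9]
18. n9.env = "vn"  [terminal]
19. n5.idx = true  [true]
20. n10.env = false  [S.live > 0]
21. n10.live = 0  [0]
22. n10.wid = 23  [23]
23. n11.pre = true  [not A.env]
24. n11.cnt = 14  [A.wid + A.live - 9]
25. n12.fin = false  [terminal]
26. n11.idx = false  [f.fin and C.pre]
27. n10.fin = false  [C.idx and A.env]
28. n0.cnt = "pr"  ["pr"]
29. n0.key = true  [S.live > -1]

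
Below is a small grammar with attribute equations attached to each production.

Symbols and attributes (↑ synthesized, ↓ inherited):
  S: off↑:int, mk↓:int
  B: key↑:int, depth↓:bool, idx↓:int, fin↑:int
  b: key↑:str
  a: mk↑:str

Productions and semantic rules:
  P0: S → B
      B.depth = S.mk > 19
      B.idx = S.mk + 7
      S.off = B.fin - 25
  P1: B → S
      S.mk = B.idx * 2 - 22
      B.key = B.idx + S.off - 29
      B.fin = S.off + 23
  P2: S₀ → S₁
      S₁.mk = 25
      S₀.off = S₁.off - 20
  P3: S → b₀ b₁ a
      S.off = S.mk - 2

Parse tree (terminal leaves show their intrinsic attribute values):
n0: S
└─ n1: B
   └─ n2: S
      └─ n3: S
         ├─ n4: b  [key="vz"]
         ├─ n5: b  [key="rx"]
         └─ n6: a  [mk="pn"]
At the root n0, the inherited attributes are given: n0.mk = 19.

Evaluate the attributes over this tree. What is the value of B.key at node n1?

0

1. n0.mk = 19  [given at root]
2. n1.depth = false  [S.mk > 19]
3. n1.idx = 26  [S.mk + 7]
4. n2.mk = 30  [B.idx * 2 - 22]
5. n3.mk = 25  [25]
6. n4.key = "vz"  [terminal]
7. n5.key = "rx"  [terminal]
8. n6.mk = "pn"  [terminal]
9. n3.off = 23  [S.mk - 2]
10. n2.off = 3  [S₁.off - 20]
11. n1.key = 0  [B.idx + S.off - 29]
12. n1.fin = 26  [S.off + 23]
13. n0.off = 1  [B.fin - 25]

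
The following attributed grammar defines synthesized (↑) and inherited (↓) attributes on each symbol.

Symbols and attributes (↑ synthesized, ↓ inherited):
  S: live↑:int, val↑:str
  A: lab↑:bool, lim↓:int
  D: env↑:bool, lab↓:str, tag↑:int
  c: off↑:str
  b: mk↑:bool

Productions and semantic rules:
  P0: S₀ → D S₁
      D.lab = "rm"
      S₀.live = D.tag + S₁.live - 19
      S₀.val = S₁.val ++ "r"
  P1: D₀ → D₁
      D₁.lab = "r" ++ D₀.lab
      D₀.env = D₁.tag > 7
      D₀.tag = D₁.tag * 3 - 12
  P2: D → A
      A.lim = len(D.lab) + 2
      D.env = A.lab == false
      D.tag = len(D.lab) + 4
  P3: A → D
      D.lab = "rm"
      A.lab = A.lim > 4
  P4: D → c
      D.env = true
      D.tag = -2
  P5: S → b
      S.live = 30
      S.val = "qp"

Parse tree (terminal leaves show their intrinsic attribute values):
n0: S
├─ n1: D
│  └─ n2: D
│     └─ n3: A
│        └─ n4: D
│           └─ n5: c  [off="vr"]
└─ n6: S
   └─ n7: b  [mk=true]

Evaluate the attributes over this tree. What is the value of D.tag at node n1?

9

1. n1.lab = "rm"  ["rm"]
2. n2.lab = "rrm"  ["r" ++ D₀.lab]
3. n3.lim = 5  [len(D.lab) + 2]
4. n4.lab = "rm"  ["rm"]
5. n5.off = "vr"  [terminal]
6. n4.env = true  [true]
7. n4.tag = -2  [-2]
8. n3.lab = true  [A.lim > 4]
9. n2.env = false  [A.lab == false]
10. n2.tag = 7  [len(D.lab) + 4]
11. n1.env = false  [D₁.tag > 7]
12. n1.tag = 9  [D₁.tag * 3 - 12]
13. n7.mk = true  [terminal]
14. n6.live = 30  [30]
15. n6.val = "qp"  ["qp"]
16. n0.live = 20  [D.tag + S₁.live - 19]
17. n0.val = "qpr"  [S₁.val ++ "r"]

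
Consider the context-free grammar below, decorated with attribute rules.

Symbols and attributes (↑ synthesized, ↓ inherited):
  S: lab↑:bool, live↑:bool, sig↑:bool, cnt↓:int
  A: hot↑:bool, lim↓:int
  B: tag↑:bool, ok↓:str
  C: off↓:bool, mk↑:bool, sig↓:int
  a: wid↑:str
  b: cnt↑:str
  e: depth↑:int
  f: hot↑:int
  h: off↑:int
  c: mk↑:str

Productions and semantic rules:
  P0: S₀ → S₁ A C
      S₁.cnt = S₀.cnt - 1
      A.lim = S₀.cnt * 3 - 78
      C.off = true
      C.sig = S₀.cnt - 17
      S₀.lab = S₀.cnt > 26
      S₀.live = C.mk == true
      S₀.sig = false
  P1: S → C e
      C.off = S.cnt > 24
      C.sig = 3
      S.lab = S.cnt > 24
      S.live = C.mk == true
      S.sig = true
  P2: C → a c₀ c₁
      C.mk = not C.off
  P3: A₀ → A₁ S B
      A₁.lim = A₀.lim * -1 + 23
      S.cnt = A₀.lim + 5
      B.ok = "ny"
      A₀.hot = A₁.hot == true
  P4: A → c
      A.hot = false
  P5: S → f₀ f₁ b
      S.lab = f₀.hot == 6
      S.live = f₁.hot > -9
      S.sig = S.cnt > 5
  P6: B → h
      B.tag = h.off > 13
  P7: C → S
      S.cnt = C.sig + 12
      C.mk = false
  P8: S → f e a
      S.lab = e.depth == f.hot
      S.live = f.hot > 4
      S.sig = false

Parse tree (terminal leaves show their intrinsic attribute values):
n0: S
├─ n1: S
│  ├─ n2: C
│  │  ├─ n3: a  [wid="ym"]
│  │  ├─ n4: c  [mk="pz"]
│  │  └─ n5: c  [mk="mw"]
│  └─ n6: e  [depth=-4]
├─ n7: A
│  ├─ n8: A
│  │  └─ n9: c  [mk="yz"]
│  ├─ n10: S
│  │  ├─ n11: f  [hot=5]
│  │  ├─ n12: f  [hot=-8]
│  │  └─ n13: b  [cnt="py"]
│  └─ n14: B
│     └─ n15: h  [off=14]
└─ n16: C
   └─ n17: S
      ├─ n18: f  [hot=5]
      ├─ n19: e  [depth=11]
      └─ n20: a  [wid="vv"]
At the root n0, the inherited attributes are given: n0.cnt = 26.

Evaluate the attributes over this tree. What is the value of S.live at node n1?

1. n0.cnt = 26  [given at root]
2. n1.cnt = 25  [S₀.cnt - 1]
3. n2.off = true  [S.cnt > 24]
4. n2.sig = 3  [3]
5. n3.wid = "ym"  [terminal]
6. n4.mk = "pz"  [terminal]
7. n5.mk = "mw"  [terminal]
8. n2.mk = false  [not C.off]
9. n6.depth = -4  [terminal]
10. n1.lab = true  [S.cnt > 24]
11. n1.live = false  [C.mk == true]
12. n1.sig = true  [true]
13. n7.lim = 0  [S₀.cnt * 3 - 78]
14. n8.lim = 23  [A₀.lim * -1 + 23]
15. n9.mk = "yz"  [terminal]
16. n8.hot = false  [false]
17. n10.cnt = 5  [A₀.lim + 5]
18. n11.hot = 5  [terminal]
19. n12.hot = -8  [terminal]
20. n13.cnt = "py"  [terminal]
21. n10.lab = false  [f₀.hot == 6]
22. n10.live = true  [f₁.hot > -9]
23. n10.sig = false  [S.cnt > 5]
24. n14.ok = "ny"  ["ny"]
25. n15.off = 14  [terminal]
26. n14.tag = true  [h.off > 13]
27. n7.hot = false  [A₁.hot == true]
28. n16.off = true  [true]
29. n16.sig = 9  [S₀.cnt - 17]
30. n17.cnt = 21  [C.sig + 12]
31. n18.hot = 5  [terminal]
32. n19.depth = 11  [terminal]
33. n20.wid = "vv"  [terminal]
34. n17.lab = false  [e.depth == f.hot]
35. n17.live = true  [f.hot > 4]
36. n17.sig = false  [false]
37. n16.mk = false  [false]
38. n0.lab = false  [S₀.cnt > 26]
39. n0.live = false  [C.mk == true]
40. n0.sig = false  [false]

false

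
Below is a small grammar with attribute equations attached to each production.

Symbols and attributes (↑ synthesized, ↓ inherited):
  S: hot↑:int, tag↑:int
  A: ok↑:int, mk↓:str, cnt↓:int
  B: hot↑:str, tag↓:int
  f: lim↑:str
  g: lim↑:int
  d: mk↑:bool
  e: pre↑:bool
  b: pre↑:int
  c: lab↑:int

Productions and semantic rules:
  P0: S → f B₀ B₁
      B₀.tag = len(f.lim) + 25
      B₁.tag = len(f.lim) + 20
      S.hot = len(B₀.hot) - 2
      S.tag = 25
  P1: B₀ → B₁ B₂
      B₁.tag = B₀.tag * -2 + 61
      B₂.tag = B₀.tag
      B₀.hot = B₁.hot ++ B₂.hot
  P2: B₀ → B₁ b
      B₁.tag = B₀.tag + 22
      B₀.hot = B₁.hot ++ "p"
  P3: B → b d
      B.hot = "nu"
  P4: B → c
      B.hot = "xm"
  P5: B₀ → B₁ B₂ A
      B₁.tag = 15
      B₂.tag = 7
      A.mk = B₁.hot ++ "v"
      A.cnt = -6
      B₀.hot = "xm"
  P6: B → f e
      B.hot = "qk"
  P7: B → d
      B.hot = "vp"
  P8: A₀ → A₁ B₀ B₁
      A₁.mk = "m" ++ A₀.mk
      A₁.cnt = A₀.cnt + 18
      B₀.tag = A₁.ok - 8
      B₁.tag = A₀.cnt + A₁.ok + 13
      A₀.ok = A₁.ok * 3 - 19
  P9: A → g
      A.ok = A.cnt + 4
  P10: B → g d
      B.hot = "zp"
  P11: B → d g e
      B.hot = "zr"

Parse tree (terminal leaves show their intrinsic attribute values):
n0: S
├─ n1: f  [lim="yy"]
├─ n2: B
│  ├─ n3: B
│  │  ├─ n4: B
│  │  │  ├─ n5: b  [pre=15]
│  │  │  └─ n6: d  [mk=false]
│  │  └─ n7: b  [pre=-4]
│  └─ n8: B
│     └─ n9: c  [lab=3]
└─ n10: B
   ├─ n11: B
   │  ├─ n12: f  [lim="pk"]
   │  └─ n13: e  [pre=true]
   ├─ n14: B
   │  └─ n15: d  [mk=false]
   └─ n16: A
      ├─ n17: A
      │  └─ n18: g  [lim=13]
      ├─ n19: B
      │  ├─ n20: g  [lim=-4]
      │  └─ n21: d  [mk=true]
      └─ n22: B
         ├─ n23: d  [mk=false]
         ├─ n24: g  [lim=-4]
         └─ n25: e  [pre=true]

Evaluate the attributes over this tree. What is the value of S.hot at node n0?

1. n1.lim = "yy"  [terminal]
2. n2.tag = 27  [len(f.lim) + 25]
3. n3.tag = 7  [B₀.tag * -2 + 61]
4. n4.tag = 29  [B₀.tag + 22]
5. n5.pre = 15  [terminal]
6. n6.mk = false  [terminal]
7. n4.hot = "nu"  ["nu"]
8. n7.pre = -4  [terminal]
9. n3.hot = "nup"  [B₁.hot ++ "p"]
10. n8.tag = 27  [B₀.tag]
11. n9.lab = 3  [terminal]
12. n8.hot = "xm"  ["xm"]
13. n2.hot = "nupxm"  [B₁.hot ++ B₂.hot]
14. n10.tag = 22  [len(f.lim) + 20]
15. n11.tag = 15  [15]
16. n12.lim = "pk"  [terminal]
17. n13.pre = true  [terminal]
18. n11.hot = "qk"  ["qk"]
19. n14.tag = 7  [7]
20. n15.mk = false  [terminal]
21. n14.hot = "vp"  ["vp"]
22. n16.mk = "qkv"  [B₁.hot ++ "v"]
23. n16.cnt = -6  [-6]
24. n17.mk = "mqkv"  ["m" ++ A₀.mk]
25. n17.cnt = 12  [A₀.cnt + 18]
26. n18.lim = 13  [terminal]
27. n17.ok = 16  [A.cnt + 4]
28. n19.tag = 8  [A₁.ok - 8]
29. n20.lim = -4  [terminal]
30. n21.mk = true  [terminal]
31. n19.hot = "zp"  ["zp"]
32. n22.tag = 23  [A₀.cnt + A₁.ok + 13]
33. n23.mk = false  [terminal]
34. n24.lim = -4  [terminal]
35. n25.pre = true  [terminal]
36. n22.hot = "zr"  ["zr"]
37. n16.ok = 29  [A₁.ok * 3 - 19]
38. n10.hot = "xm"  ["xm"]
39. n0.hot = 3  [len(B₀.hot) - 2]
40. n0.tag = 25  [25]

3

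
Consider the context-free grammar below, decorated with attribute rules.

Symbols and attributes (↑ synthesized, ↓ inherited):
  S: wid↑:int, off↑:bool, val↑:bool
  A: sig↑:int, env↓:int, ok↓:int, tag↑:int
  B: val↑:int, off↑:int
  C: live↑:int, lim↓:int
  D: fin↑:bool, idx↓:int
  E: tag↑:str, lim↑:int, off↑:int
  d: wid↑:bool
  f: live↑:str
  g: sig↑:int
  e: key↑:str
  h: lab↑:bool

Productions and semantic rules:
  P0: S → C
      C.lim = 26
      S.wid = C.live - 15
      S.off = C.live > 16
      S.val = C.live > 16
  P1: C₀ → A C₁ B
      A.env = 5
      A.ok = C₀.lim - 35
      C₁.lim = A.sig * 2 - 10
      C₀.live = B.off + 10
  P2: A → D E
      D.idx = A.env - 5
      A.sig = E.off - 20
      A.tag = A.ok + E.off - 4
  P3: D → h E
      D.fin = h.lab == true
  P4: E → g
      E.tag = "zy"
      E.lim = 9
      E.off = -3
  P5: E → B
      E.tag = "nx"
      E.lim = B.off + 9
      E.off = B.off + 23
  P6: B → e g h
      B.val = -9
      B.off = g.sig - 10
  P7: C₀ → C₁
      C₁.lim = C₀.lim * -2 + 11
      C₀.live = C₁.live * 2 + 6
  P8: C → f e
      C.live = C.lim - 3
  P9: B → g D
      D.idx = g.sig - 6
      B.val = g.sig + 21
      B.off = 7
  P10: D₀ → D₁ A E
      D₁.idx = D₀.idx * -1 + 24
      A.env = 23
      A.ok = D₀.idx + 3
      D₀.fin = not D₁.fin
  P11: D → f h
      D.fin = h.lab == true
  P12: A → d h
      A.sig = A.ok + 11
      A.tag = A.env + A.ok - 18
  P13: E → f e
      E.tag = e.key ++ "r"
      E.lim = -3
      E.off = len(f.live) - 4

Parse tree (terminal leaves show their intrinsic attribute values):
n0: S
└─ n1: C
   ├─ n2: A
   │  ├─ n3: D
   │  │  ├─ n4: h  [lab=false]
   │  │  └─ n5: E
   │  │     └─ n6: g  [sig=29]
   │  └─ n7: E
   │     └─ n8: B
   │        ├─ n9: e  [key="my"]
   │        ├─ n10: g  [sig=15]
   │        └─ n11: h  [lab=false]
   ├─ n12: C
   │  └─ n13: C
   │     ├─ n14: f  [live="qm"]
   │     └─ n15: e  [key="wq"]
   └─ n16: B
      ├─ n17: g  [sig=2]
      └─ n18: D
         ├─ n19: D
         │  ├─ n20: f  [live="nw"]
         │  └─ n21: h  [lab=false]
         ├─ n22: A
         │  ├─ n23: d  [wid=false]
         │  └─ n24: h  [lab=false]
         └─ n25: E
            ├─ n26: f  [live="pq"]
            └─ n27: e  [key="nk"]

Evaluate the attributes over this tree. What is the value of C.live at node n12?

-2

1. n1.lim = 26  [26]
2. n2.env = 5  [5]
3. n2.ok = -9  [C₀.lim - 35]
4. n3.idx = 0  [A.env - 5]
5. n4.lab = false  [terminal]
6. n6.sig = 29  [terminal]
7. n5.tag = "zy"  ["zy"]
8. n5.lim = 9  [9]
9. n5.off = -3  [-3]
10. n3.fin = false  [h.lab == true]
11. n9.key = "my"  [terminal]
12. n10.sig = 15  [terminal]
13. n11.lab = false  [terminal]
14. n8.val = -9  [-9]
15. n8.off = 5  [g.sig - 10]
16. n7.tag = "nx"  ["nx"]
17. n7.lim = 14  [B.off + 9]
18. n7.off = 28  [B.off + 23]
19. n2.sig = 8  [E.off - 20]
20. n2.tag = 15  [A.ok + E.off - 4]
21. n12.lim = 6  [A.sig * 2 - 10]
22. n13.lim = -1  [C₀.lim * -2 + 11]
23. n14.live = "qm"  [terminal]
24. n15.key = "wq"  [terminal]
25. n13.live = -4  [C.lim - 3]
26. n12.live = -2  [C₁.live * 2 + 6]
27. n17.sig = 2  [terminal]
28. n18.idx = -4  [g.sig - 6]
29. n19.idx = 28  [D₀.idx * -1 + 24]
30. n20.live = "nw"  [terminal]
31. n21.lab = false  [terminal]
32. n19.fin = false  [h.lab == true]
33. n22.env = 23  [23]
34. n22.ok = -1  [D₀.idx + 3]
35. n23.wid = false  [terminal]
36. n24.lab = false  [terminal]
37. n22.sig = 10  [A.ok + 11]
38. n22.tag = 4  [A.env + A.ok - 18]
39. n26.live = "pq"  [terminal]
40. n27.key = "nk"  [terminal]
41. n25.tag = "nkr"  [e.key ++ "r"]
42. n25.lim = -3  [-3]
43. n25.off = -2  [len(f.live) - 4]
44. n18.fin = true  [not D₁.fin]
45. n16.val = 23  [g.sig + 21]
46. n16.off = 7  [7]
47. n1.live = 17  [B.off + 10]
48. n0.wid = 2  [C.live - 15]
49. n0.off = true  [C.live > 16]
50. n0.val = true  [C.live > 16]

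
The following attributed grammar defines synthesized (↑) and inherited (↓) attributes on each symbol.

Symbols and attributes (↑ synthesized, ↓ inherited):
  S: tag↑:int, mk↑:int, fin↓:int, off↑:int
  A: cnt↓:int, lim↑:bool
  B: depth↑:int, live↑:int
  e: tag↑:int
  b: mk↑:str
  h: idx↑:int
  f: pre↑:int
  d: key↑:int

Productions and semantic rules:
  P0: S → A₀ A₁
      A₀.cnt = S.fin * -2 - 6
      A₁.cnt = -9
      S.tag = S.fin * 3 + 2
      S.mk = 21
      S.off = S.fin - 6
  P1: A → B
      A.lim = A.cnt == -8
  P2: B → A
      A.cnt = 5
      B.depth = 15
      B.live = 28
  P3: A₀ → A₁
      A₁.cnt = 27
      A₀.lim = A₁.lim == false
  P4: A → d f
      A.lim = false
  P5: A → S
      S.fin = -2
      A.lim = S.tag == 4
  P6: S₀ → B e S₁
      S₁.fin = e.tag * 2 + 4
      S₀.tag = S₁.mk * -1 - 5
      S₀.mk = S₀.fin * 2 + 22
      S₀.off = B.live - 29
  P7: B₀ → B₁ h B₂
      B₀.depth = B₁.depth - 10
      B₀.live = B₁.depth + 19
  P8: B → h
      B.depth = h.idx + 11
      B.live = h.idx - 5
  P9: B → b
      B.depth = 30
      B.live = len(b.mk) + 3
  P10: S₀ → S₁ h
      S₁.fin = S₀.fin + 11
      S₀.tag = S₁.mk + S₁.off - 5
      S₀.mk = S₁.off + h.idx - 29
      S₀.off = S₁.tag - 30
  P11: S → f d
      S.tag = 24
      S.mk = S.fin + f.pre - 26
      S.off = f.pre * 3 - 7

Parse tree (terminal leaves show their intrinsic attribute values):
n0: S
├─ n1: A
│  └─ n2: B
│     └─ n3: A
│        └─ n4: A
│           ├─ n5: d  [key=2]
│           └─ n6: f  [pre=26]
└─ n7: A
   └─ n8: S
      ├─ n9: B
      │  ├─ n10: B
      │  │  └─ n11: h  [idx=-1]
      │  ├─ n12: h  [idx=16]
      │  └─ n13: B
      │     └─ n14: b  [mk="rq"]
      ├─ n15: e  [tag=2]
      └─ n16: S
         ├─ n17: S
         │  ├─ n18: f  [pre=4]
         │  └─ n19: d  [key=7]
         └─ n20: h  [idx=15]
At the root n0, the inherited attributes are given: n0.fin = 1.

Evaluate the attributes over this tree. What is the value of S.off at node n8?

0

1. n0.fin = 1  [given at root]
2. n1.cnt = -8  [S.fin * -2 - 6]
3. n3.cnt = 5  [5]
4. n4.cnt = 27  [27]
5. n5.key = 2  [terminal]
6. n6.pre = 26  [terminal]
7. n4.lim = false  [false]
8. n3.lim = true  [A₁.lim == false]
9. n2.depth = 15  [15]
10. n2.live = 28  [28]
11. n1.lim = true  [A.cnt == -8]
12. n7.cnt = -9  [-9]
13. n8.fin = -2  [-2]
14. n11.idx = -1  [terminal]
15. n10.depth = 10  [h.idx + 11]
16. n10.live = -6  [h.idx - 5]
17. n12.idx = 16  [terminal]
18. n14.mk = "rq"  [terminal]
19. n13.depth = 30  [30]
20. n13.live = 5  [len(b.mk) + 3]
21. n9.depth = 0  [B₁.depth - 10]
22. n9.live = 29  [B₁.depth + 19]
23. n15.tag = 2  [terminal]
24. n16.fin = 8  [e.tag * 2 + 4]
25. n17.fin = 19  [S₀.fin + 11]
26. n18.pre = 4  [terminal]
27. n19.key = 7  [terminal]
28. n17.tag = 24  [24]
29. n17.mk = -3  [S.fin + f.pre - 26]
30. n17.off = 5  [f.pre * 3 - 7]
31. n20.idx = 15  [terminal]
32. n16.tag = -3  [S₁.mk + S₁.off - 5]
33. n16.mk = -9  [S₁.off + h.idx - 29]
34. n16.off = -6  [S₁.tag - 30]
35. n8.tag = 4  [S₁.mk * -1 - 5]
36. n8.mk = 18  [S₀.fin * 2 + 22]
37. n8.off = 0  [B.live - 29]
38. n7.lim = true  [S.tag == 4]
39. n0.tag = 5  [S.fin * 3 + 2]
40. n0.mk = 21  [21]
41. n0.off = -5  [S.fin - 6]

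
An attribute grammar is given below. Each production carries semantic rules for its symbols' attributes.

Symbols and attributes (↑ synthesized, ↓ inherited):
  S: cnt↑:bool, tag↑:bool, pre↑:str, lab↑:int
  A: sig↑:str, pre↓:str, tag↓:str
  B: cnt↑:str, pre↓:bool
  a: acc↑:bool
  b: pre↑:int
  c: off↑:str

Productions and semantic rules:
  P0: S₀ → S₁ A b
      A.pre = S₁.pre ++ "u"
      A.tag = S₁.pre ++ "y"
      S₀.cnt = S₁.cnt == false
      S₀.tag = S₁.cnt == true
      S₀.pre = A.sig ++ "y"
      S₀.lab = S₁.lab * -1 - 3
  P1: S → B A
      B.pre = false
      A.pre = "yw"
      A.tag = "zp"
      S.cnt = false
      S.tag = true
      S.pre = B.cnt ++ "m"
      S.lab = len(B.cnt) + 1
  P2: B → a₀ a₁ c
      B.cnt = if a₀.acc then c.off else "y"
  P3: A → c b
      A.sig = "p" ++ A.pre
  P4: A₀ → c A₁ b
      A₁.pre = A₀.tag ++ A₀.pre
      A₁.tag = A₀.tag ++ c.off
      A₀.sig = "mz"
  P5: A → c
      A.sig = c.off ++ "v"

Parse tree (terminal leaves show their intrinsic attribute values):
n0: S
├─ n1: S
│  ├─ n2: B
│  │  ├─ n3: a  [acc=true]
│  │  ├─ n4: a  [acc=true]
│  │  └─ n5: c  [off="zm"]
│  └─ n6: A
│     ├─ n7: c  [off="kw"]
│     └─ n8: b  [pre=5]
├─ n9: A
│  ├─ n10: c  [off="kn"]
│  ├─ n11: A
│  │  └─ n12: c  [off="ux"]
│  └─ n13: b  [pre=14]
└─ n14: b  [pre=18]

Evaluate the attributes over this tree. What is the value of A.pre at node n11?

"zmmyzmmu"

1. n2.pre = false  [false]
2. n3.acc = true  [terminal]
3. n4.acc = true  [terminal]
4. n5.off = "zm"  [terminal]
5. n2.cnt = "zm"  [if a₀.acc then c.off else "y"]
6. n6.pre = "yw"  ["yw"]
7. n6.tag = "zp"  ["zp"]
8. n7.off = "kw"  [terminal]
9. n8.pre = 5  [terminal]
10. n6.sig = "pyw"  ["p" ++ A.pre]
11. n1.cnt = false  [false]
12. n1.tag = true  [true]
13. n1.pre = "zmm"  [B.cnt ++ "m"]
14. n1.lab = 3  [len(B.cnt) + 1]
15. n9.pre = "zmmu"  [S₁.pre ++ "u"]
16. n9.tag = "zmmy"  [S₁.pre ++ "y"]
17. n10.off = "kn"  [terminal]
18. n11.pre = "zmmyzmmu"  [A₀.tag ++ A₀.pre]
19. n11.tag = "zmmykn"  [A₀.tag ++ c.off]
20. n12.off = "ux"  [terminal]
21. n11.sig = "uxv"  [c.off ++ "v"]
22. n13.pre = 14  [terminal]
23. n9.sig = "mz"  ["mz"]
24. n14.pre = 18  [terminal]
25. n0.cnt = true  [S₁.cnt == false]
26. n0.tag = false  [S₁.cnt == true]
27. n0.pre = "mzy"  [A.sig ++ "y"]
28. n0.lab = -6  [S₁.lab * -1 - 3]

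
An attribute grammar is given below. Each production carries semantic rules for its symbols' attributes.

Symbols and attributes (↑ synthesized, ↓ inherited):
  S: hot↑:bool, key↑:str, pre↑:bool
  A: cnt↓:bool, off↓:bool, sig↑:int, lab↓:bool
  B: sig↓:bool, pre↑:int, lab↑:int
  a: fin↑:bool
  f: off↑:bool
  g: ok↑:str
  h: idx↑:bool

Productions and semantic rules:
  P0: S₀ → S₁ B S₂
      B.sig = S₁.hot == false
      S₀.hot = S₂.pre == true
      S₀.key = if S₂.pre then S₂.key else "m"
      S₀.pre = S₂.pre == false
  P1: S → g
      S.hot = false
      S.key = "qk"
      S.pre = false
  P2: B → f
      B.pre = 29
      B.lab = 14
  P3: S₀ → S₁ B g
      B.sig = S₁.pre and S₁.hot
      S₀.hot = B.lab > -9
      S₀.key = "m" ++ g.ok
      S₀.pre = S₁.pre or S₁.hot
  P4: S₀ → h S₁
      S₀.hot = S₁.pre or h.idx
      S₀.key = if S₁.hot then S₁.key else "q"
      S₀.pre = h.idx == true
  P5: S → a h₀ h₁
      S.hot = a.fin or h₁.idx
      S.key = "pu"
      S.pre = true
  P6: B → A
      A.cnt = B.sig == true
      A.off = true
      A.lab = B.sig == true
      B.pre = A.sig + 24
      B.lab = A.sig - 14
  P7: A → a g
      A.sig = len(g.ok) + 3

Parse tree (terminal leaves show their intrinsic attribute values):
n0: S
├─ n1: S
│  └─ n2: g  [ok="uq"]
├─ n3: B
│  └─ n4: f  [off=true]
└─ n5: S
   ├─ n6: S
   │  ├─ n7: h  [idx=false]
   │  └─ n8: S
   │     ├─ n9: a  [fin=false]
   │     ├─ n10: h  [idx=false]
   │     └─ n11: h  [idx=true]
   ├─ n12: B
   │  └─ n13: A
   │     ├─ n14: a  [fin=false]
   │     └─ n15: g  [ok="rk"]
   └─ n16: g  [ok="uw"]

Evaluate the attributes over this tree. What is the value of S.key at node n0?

"muw"

1. n2.ok = "uq"  [terminal]
2. n1.hot = false  [false]
3. n1.key = "qk"  ["qk"]
4. n1.pre = false  [false]
5. n3.sig = true  [S₁.hot == false]
6. n4.off = true  [terminal]
7. n3.pre = 29  [29]
8. n3.lab = 14  [14]
9. n7.idx = false  [terminal]
10. n9.fin = false  [terminal]
11. n10.idx = false  [terminal]
12. n11.idx = true  [terminal]
13. n8.hot = true  [a.fin or h₁.idx]
14. n8.key = "pu"  ["pu"]
15. n8.pre = true  [true]
16. n6.hot = true  [S₁.pre or h.idx]
17. n6.key = "pu"  [if S₁.hot then S₁.key else "q"]
18. n6.pre = false  [h.idx == true]
19. n12.sig = false  [S₁.pre and S₁.hot]
20. n13.cnt = false  [B.sig == true]
21. n13.off = true  [true]
22. n13.lab = false  [B.sig == true]
23. n14.fin = false  [terminal]
24. n15.ok = "rk"  [terminal]
25. n13.sig = 5  [len(g.ok) + 3]
26. n12.pre = 29  [A.sig + 24]
27. n12.lab = -9  [A.sig - 14]
28. n16.ok = "uw"  [terminal]
29. n5.hot = false  [B.lab > -9]
30. n5.key = "muw"  ["m" ++ g.ok]
31. n5.pre = true  [S₁.pre or S₁.hot]
32. n0.hot = true  [S₂.pre == true]
33. n0.key = "muw"  [if S₂.pre then S₂.key else "m"]
34. n0.pre = false  [S₂.pre == false]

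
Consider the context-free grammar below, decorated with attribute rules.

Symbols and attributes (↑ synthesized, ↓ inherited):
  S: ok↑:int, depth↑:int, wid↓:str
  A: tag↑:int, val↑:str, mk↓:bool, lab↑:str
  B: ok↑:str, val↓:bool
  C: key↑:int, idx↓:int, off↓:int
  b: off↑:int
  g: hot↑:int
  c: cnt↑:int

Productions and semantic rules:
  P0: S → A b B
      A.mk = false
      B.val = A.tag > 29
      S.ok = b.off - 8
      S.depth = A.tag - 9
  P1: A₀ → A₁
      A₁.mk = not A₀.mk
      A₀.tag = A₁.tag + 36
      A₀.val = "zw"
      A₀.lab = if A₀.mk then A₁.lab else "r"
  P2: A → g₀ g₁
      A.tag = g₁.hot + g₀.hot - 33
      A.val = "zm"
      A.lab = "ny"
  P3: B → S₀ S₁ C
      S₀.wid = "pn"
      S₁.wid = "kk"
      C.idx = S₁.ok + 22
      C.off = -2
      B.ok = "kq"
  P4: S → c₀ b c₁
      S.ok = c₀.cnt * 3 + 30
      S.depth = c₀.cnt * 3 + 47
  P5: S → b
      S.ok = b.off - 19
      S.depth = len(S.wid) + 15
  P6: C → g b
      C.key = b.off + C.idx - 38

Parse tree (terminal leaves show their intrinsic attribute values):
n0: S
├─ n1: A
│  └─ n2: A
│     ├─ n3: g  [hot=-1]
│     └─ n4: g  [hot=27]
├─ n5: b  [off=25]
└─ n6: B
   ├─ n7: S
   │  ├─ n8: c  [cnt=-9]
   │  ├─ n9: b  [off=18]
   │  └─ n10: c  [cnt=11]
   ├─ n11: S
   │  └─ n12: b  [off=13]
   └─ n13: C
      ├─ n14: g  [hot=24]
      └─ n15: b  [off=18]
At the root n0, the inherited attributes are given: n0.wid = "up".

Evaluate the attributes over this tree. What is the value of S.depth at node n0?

20

1. n0.wid = "up"  [given at root]
2. n1.mk = false  [false]
3. n2.mk = true  [not A₀.mk]
4. n3.hot = -1  [terminal]
5. n4.hot = 27  [terminal]
6. n2.tag = -7  [g₁.hot + g₀.hot - 33]
7. n2.val = "zm"  ["zm"]
8. n2.lab = "ny"  ["ny"]
9. n1.tag = 29  [A₁.tag + 36]
10. n1.val = "zw"  ["zw"]
11. n1.lab = "r"  [if A₀.mk then A₁.lab else "r"]
12. n5.off = 25  [terminal]
13. n6.val = false  [A.tag > 29]
14. n7.wid = "pn"  ["pn"]
15. n8.cnt = -9  [terminal]
16. n9.off = 18  [terminal]
17. n10.cnt = 11  [terminal]
18. n7.ok = 3  [c₀.cnt * 3 + 30]
19. n7.depth = 20  [c₀.cnt * 3 + 47]
20. n11.wid = "kk"  ["kk"]
21. n12.off = 13  [terminal]
22. n11.ok = -6  [b.off - 19]
23. n11.depth = 17  [len(S.wid) + 15]
24. n13.idx = 16  [S₁.ok + 22]
25. n13.off = -2  [-2]
26. n14.hot = 24  [terminal]
27. n15.off = 18  [terminal]
28. n13.key = -4  [b.off + C.idx - 38]
29. n6.ok = "kq"  ["kq"]
30. n0.ok = 17  [b.off - 8]
31. n0.depth = 20  [A.tag - 9]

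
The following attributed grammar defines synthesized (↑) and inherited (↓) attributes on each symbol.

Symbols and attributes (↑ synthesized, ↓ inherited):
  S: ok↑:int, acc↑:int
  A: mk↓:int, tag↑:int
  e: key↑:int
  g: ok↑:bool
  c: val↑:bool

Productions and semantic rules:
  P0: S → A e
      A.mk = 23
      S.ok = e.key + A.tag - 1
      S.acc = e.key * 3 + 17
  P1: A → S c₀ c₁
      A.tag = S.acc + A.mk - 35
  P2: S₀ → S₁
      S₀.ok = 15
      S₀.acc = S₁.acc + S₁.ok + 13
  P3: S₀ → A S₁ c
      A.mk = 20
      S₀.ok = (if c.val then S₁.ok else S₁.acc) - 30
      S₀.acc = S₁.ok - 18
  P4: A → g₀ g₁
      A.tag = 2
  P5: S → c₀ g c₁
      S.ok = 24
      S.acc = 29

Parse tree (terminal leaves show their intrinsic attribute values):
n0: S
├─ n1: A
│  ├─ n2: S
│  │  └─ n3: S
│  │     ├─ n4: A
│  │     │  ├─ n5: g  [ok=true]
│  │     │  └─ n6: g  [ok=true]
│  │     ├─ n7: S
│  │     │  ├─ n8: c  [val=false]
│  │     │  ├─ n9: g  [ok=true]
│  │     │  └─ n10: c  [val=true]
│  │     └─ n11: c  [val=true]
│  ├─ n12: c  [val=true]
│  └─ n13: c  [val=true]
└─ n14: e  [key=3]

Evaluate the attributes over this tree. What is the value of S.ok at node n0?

3

1. n1.mk = 23  [23]
2. n4.mk = 20  [20]
3. n5.ok = true  [terminal]
4. n6.ok = true  [terminal]
5. n4.tag = 2  [2]
6. n8.val = false  [terminal]
7. n9.ok = true  [terminal]
8. n10.val = true  [terminal]
9. n7.ok = 24  [24]
10. n7.acc = 29  [29]
11. n11.val = true  [terminal]
12. n3.ok = -6  [(if c.val then S₁.ok else S₁.acc) - 30]
13. n3.acc = 6  [S₁.ok - 18]
14. n2.ok = 15  [15]
15. n2.acc = 13  [S₁.acc + S₁.ok + 13]
16. n12.val = true  [terminal]
17. n13.val = true  [terminal]
18. n1.tag = 1  [S.acc + A.mk - 35]
19. n14.key = 3  [terminal]
20. n0.ok = 3  [e.key + A.tag - 1]
21. n0.acc = 26  [e.key * 3 + 17]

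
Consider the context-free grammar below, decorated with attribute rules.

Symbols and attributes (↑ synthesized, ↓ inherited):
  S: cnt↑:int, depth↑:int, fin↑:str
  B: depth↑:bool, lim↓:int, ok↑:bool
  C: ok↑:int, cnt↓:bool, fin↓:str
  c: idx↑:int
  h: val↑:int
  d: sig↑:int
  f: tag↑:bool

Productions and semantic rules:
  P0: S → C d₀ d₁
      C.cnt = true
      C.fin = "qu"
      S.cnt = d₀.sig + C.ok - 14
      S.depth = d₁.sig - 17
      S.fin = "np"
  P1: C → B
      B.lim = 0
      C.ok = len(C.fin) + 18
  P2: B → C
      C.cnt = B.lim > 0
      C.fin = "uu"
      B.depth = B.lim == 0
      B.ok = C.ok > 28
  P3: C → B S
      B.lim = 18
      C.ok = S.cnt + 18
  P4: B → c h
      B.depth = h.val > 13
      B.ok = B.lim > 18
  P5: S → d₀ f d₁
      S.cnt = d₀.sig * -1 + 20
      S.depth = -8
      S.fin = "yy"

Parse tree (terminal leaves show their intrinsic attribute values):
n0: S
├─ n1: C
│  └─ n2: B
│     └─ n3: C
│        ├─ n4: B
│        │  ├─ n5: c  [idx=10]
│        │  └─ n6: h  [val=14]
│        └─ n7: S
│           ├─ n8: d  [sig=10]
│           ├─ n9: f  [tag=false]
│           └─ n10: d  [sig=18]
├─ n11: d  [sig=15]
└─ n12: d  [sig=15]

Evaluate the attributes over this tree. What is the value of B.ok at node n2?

false

1. n1.cnt = true  [true]
2. n1.fin = "qu"  ["qu"]
3. n2.lim = 0  [0]
4. n3.cnt = false  [B.lim > 0]
5. n3.fin = "uu"  ["uu"]
6. n4.lim = 18  [18]
7. n5.idx = 10  [terminal]
8. n6.val = 14  [terminal]
9. n4.depth = true  [h.val > 13]
10. n4.ok = false  [B.lim > 18]
11. n8.sig = 10  [terminal]
12. n9.tag = false  [terminal]
13. n10.sig = 18  [terminal]
14. n7.cnt = 10  [d₀.sig * -1 + 20]
15. n7.depth = -8  [-8]
16. n7.fin = "yy"  ["yy"]
17. n3.ok = 28  [S.cnt + 18]
18. n2.depth = true  [B.lim == 0]
19. n2.ok = false  [C.ok > 28]
20. n1.ok = 20  [len(C.fin) + 18]
21. n11.sig = 15  [terminal]
22. n12.sig = 15  [terminal]
23. n0.cnt = 21  [d₀.sig + C.ok - 14]
24. n0.depth = -2  [d₁.sig - 17]
25. n0.fin = "np"  ["np"]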